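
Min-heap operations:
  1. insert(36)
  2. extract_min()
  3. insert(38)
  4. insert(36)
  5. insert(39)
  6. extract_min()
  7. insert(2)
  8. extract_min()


insert(36) -> [36]
extract_min()->36, []
insert(38) -> [38]
insert(36) -> [36, 38]
insert(39) -> [36, 38, 39]
extract_min()->36, [38, 39]
insert(2) -> [2, 39, 38]
extract_min()->2, [38, 39]

Final heap: [38, 39]


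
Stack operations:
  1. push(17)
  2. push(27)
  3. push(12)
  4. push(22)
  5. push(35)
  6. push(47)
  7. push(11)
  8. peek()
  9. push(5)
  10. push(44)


push(17) -> [17]
push(27) -> [17, 27]
push(12) -> [17, 27, 12]
push(22) -> [17, 27, 12, 22]
push(35) -> [17, 27, 12, 22, 35]
push(47) -> [17, 27, 12, 22, 35, 47]
push(11) -> [17, 27, 12, 22, 35, 47, 11]
peek()->11
push(5) -> [17, 27, 12, 22, 35, 47, 11, 5]
push(44) -> [17, 27, 12, 22, 35, 47, 11, 5, 44]

Final stack: [17, 27, 12, 22, 35, 47, 11, 5, 44]


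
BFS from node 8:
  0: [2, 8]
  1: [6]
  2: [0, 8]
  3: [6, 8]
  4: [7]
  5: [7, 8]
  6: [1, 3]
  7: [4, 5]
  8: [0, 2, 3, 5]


Visit 8, enqueue [0, 2, 3, 5]
Visit 0, enqueue []
Visit 2, enqueue []
Visit 3, enqueue [6]
Visit 5, enqueue [7]
Visit 6, enqueue [1]
Visit 7, enqueue [4]
Visit 1, enqueue []
Visit 4, enqueue []

BFS order: [8, 0, 2, 3, 5, 6, 7, 1, 4]


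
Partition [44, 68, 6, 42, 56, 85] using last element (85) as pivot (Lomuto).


Pivot: 85
  44 <= 85: advance i (no swap)
  68 <= 85: advance i (no swap)
  6 <= 85: advance i (no swap)
  42 <= 85: advance i (no swap)
  56 <= 85: advance i (no swap)
Place pivot at 5: [44, 68, 6, 42, 56, 85]

Partitioned: [44, 68, 6, 42, 56, 85]


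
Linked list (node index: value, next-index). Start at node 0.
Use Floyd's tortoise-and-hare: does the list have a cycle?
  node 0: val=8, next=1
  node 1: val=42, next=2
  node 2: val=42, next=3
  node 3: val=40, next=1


Floyd's tortoise (slow, +1) and hare (fast, +2):
  init: slow=0, fast=0
  step 1: slow=1, fast=2
  step 2: slow=2, fast=1
  step 3: slow=3, fast=3
  slow == fast at node 3: cycle detected

Cycle: yes


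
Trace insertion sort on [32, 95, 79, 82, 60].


Initial: [32, 95, 79, 82, 60]
Insert 95: [32, 95, 79, 82, 60]
Insert 79: [32, 79, 95, 82, 60]
Insert 82: [32, 79, 82, 95, 60]
Insert 60: [32, 60, 79, 82, 95]

Sorted: [32, 60, 79, 82, 95]


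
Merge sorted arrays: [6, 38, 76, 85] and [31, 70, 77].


Take 6 from A
Take 31 from B
Take 38 from A
Take 70 from B
Take 76 from A
Take 77 from B

Merged: [6, 31, 38, 70, 76, 77, 85]


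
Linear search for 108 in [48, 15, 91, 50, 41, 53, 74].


i=0: 48!=108
i=1: 15!=108
i=2: 91!=108
i=3: 50!=108
i=4: 41!=108
i=5: 53!=108
i=6: 74!=108

Not found, 7 comps


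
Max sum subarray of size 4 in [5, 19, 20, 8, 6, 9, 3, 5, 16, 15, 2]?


[0:4]: 52
[1:5]: 53
[2:6]: 43
[3:7]: 26
[4:8]: 23
[5:9]: 33
[6:10]: 39
[7:11]: 38

Max: 53 at [1:5]


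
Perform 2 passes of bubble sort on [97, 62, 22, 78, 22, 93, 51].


Initial: [97, 62, 22, 78, 22, 93, 51]
Pass 1: [62, 22, 78, 22, 93, 51, 97] (6 swaps)
Pass 2: [22, 62, 22, 78, 51, 93, 97] (3 swaps)

After 2 passes: [22, 62, 22, 78, 51, 93, 97]


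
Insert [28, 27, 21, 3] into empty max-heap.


Insert 28: [28]
Insert 27: [28, 27]
Insert 21: [28, 27, 21]
Insert 3: [28, 27, 21, 3]

Final heap: [28, 27, 21, 3]


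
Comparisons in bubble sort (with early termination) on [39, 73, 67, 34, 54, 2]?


Algorithm: bubble sort (with early termination)
Input: [39, 73, 67, 34, 54, 2]
Sorted: [2, 34, 39, 54, 67, 73]

15


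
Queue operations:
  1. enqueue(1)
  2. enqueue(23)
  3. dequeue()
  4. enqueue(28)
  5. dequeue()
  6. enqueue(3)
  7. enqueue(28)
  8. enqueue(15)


enqueue(1) -> [1]
enqueue(23) -> [1, 23]
dequeue()->1, [23]
enqueue(28) -> [23, 28]
dequeue()->23, [28]
enqueue(3) -> [28, 3]
enqueue(28) -> [28, 3, 28]
enqueue(15) -> [28, 3, 28, 15]

Final queue: [28, 3, 28, 15]


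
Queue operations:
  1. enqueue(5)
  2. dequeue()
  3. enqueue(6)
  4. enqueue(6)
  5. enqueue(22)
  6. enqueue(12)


enqueue(5) -> [5]
dequeue()->5, []
enqueue(6) -> [6]
enqueue(6) -> [6, 6]
enqueue(22) -> [6, 6, 22]
enqueue(12) -> [6, 6, 22, 12]

Final queue: [6, 6, 22, 12]


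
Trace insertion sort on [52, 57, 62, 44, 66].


Initial: [52, 57, 62, 44, 66]
Insert 57: [52, 57, 62, 44, 66]
Insert 62: [52, 57, 62, 44, 66]
Insert 44: [44, 52, 57, 62, 66]
Insert 66: [44, 52, 57, 62, 66]

Sorted: [44, 52, 57, 62, 66]


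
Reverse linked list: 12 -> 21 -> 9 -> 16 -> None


Step 1: curr=12, set curr.next=prev(None) | reversed so far: 12
Step 2: curr=21, set curr.next=prev(12) | reversed so far: 21 -> 12
Step 3: curr=9, set curr.next=prev(21) | reversed so far: 9 -> 21 -> 12
Step 4: curr=16, set curr.next=prev(9) | reversed so far: 16 -> 9 -> 21 -> 12

16 -> 9 -> 21 -> 12 -> None


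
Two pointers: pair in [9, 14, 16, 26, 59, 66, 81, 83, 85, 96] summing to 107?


lo=0(9)+hi=9(96)=105
lo=1(14)+hi=9(96)=110
lo=1(14)+hi=8(85)=99
lo=2(16)+hi=8(85)=101
lo=3(26)+hi=8(85)=111
lo=3(26)+hi=7(83)=109
lo=3(26)+hi=6(81)=107

Yes: 26+81=107


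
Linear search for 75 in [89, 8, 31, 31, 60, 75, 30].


i=0: 89!=75
i=1: 8!=75
i=2: 31!=75
i=3: 31!=75
i=4: 60!=75
i=5: 75==75 found!

Found at 5, 6 comps


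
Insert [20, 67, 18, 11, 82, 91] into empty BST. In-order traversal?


Insert 20: root
Insert 67: R from 20
Insert 18: L from 20
Insert 11: L from 20 -> L from 18
Insert 82: R from 20 -> R from 67
Insert 91: R from 20 -> R from 67 -> R from 82

In-order: [11, 18, 20, 67, 82, 91]


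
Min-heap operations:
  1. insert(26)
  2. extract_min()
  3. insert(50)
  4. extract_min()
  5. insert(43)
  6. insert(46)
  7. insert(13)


insert(26) -> [26]
extract_min()->26, []
insert(50) -> [50]
extract_min()->50, []
insert(43) -> [43]
insert(46) -> [43, 46]
insert(13) -> [13, 46, 43]

Final heap: [13, 46, 43]


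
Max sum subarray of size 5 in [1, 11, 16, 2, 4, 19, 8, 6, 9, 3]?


[0:5]: 34
[1:6]: 52
[2:7]: 49
[3:8]: 39
[4:9]: 46
[5:10]: 45

Max: 52 at [1:6]


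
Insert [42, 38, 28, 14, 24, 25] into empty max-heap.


Insert 42: [42]
Insert 38: [42, 38]
Insert 28: [42, 38, 28]
Insert 14: [42, 38, 28, 14]
Insert 24: [42, 38, 28, 14, 24]
Insert 25: [42, 38, 28, 14, 24, 25]

Final heap: [42, 38, 28, 14, 24, 25]


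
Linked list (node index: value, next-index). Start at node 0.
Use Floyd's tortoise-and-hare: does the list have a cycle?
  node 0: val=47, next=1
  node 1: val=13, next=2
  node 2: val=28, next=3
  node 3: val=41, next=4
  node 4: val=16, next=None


Floyd's tortoise (slow, +1) and hare (fast, +2):
  init: slow=0, fast=0
  step 1: slow=1, fast=2
  step 2: slow=2, fast=4
  step 3: fast -> None, no cycle

Cycle: no


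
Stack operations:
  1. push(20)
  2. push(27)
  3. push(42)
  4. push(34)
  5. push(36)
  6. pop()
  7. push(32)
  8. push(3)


push(20) -> [20]
push(27) -> [20, 27]
push(42) -> [20, 27, 42]
push(34) -> [20, 27, 42, 34]
push(36) -> [20, 27, 42, 34, 36]
pop()->36, [20, 27, 42, 34]
push(32) -> [20, 27, 42, 34, 32]
push(3) -> [20, 27, 42, 34, 32, 3]

Final stack: [20, 27, 42, 34, 32, 3]


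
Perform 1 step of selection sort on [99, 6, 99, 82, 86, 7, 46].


Initial: [99, 6, 99, 82, 86, 7, 46]
Step 1: min=6 at 1
  Swap: [6, 99, 99, 82, 86, 7, 46]

After 1 step: [6, 99, 99, 82, 86, 7, 46]


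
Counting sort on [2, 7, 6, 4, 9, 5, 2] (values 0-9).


Input: [2, 7, 6, 4, 9, 5, 2]
Counts: [0, 0, 2, 0, 1, 1, 1, 1, 0, 1]

Sorted: [2, 2, 4, 5, 6, 7, 9]


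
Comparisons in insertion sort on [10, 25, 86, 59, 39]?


Algorithm: insertion sort
Input: [10, 25, 86, 59, 39]
Sorted: [10, 25, 39, 59, 86]

7


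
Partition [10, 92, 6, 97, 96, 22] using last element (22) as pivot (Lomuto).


Pivot: 22
  10 <= 22: advance i (no swap)
  6 <= 22: swap -> [10, 6, 92, 97, 96, 22]
Place pivot at 2: [10, 6, 22, 97, 96, 92]

Partitioned: [10, 6, 22, 97, 96, 92]


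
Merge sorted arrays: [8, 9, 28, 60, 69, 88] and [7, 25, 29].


Take 7 from B
Take 8 from A
Take 9 from A
Take 25 from B
Take 28 from A
Take 29 from B

Merged: [7, 8, 9, 25, 28, 29, 60, 69, 88]


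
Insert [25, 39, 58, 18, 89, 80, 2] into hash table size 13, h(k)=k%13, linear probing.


Insert 25: h=12 -> slot 12
Insert 39: h=0 -> slot 0
Insert 58: h=6 -> slot 6
Insert 18: h=5 -> slot 5
Insert 89: h=11 -> slot 11
Insert 80: h=2 -> slot 2
Insert 2: h=2, 1 probes -> slot 3

Table: [39, None, 80, 2, None, 18, 58, None, None, None, None, 89, 25]


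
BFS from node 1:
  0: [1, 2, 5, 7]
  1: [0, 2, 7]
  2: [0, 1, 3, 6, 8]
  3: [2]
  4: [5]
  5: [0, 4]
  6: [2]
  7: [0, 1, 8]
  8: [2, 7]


Visit 1, enqueue [0, 2, 7]
Visit 0, enqueue [5]
Visit 2, enqueue [3, 6, 8]
Visit 7, enqueue []
Visit 5, enqueue [4]
Visit 3, enqueue []
Visit 6, enqueue []
Visit 8, enqueue []
Visit 4, enqueue []

BFS order: [1, 0, 2, 7, 5, 3, 6, 8, 4]


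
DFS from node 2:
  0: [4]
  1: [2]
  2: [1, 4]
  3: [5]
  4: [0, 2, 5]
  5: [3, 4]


Visit 2, push [4, 1]
Visit 1, push []
Visit 4, push [5, 0]
Visit 0, push []
Visit 5, push [3]
Visit 3, push []

DFS order: [2, 1, 4, 0, 5, 3]


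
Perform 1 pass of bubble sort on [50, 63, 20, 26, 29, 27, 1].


Initial: [50, 63, 20, 26, 29, 27, 1]
Pass 1: [50, 20, 26, 29, 27, 1, 63] (5 swaps)

After 1 pass: [50, 20, 26, 29, 27, 1, 63]


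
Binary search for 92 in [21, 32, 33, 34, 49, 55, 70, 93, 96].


Step 1: lo=0, hi=8, mid=4, val=49
Step 2: lo=5, hi=8, mid=6, val=70
Step 3: lo=7, hi=8, mid=7, val=93

Not found


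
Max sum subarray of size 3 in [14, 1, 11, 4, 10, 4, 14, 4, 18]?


[0:3]: 26
[1:4]: 16
[2:5]: 25
[3:6]: 18
[4:7]: 28
[5:8]: 22
[6:9]: 36

Max: 36 at [6:9]


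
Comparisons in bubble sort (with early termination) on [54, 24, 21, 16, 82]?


Algorithm: bubble sort (with early termination)
Input: [54, 24, 21, 16, 82]
Sorted: [16, 21, 24, 54, 82]

10


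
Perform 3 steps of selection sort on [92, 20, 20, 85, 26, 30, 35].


Initial: [92, 20, 20, 85, 26, 30, 35]
Step 1: min=20 at 1
  Swap: [20, 92, 20, 85, 26, 30, 35]
Step 2: min=20 at 2
  Swap: [20, 20, 92, 85, 26, 30, 35]
Step 3: min=26 at 4
  Swap: [20, 20, 26, 85, 92, 30, 35]

After 3 steps: [20, 20, 26, 85, 92, 30, 35]


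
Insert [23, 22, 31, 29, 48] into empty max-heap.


Insert 23: [23]
Insert 22: [23, 22]
Insert 31: [31, 22, 23]
Insert 29: [31, 29, 23, 22]
Insert 48: [48, 31, 23, 22, 29]

Final heap: [48, 31, 23, 22, 29]


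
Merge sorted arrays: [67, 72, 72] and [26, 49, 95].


Take 26 from B
Take 49 from B
Take 67 from A
Take 72 from A
Take 72 from A

Merged: [26, 49, 67, 72, 72, 95]


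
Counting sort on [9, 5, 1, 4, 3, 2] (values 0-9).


Input: [9, 5, 1, 4, 3, 2]
Counts: [0, 1, 1, 1, 1, 1, 0, 0, 0, 1]

Sorted: [1, 2, 3, 4, 5, 9]


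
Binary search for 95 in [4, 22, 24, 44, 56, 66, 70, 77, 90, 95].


Step 1: lo=0, hi=9, mid=4, val=56
Step 2: lo=5, hi=9, mid=7, val=77
Step 3: lo=8, hi=9, mid=8, val=90
Step 4: lo=9, hi=9, mid=9, val=95

Found at index 9


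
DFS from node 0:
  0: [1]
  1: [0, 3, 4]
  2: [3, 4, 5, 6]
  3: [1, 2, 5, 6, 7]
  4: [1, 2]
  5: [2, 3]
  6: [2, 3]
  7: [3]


Visit 0, push [1]
Visit 1, push [4, 3]
Visit 3, push [7, 6, 5, 2]
Visit 2, push [6, 5, 4]
Visit 4, push []
Visit 5, push []
Visit 6, push []
Visit 7, push []

DFS order: [0, 1, 3, 2, 4, 5, 6, 7]


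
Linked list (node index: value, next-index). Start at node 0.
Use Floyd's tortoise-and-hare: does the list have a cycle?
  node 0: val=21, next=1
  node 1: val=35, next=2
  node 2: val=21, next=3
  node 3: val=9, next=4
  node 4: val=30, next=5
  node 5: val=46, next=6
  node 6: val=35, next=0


Floyd's tortoise (slow, +1) and hare (fast, +2):
  init: slow=0, fast=0
  step 1: slow=1, fast=2
  step 2: slow=2, fast=4
  step 3: slow=3, fast=6
  step 4: slow=4, fast=1
  step 5: slow=5, fast=3
  step 6: slow=6, fast=5
  step 7: slow=0, fast=0
  slow == fast at node 0: cycle detected

Cycle: yes


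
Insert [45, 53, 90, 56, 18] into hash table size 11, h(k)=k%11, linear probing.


Insert 45: h=1 -> slot 1
Insert 53: h=9 -> slot 9
Insert 90: h=2 -> slot 2
Insert 56: h=1, 2 probes -> slot 3
Insert 18: h=7 -> slot 7

Table: [None, 45, 90, 56, None, None, None, 18, None, 53, None]


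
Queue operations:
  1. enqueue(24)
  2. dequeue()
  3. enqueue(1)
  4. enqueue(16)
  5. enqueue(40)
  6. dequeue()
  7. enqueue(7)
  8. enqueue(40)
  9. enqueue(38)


enqueue(24) -> [24]
dequeue()->24, []
enqueue(1) -> [1]
enqueue(16) -> [1, 16]
enqueue(40) -> [1, 16, 40]
dequeue()->1, [16, 40]
enqueue(7) -> [16, 40, 7]
enqueue(40) -> [16, 40, 7, 40]
enqueue(38) -> [16, 40, 7, 40, 38]

Final queue: [16, 40, 7, 40, 38]


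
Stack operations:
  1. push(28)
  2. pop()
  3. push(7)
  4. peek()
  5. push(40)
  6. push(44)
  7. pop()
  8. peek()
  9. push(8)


push(28) -> [28]
pop()->28, []
push(7) -> [7]
peek()->7
push(40) -> [7, 40]
push(44) -> [7, 40, 44]
pop()->44, [7, 40]
peek()->40
push(8) -> [7, 40, 8]

Final stack: [7, 40, 8]


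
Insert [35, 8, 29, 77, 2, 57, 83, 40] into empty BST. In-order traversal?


Insert 35: root
Insert 8: L from 35
Insert 29: L from 35 -> R from 8
Insert 77: R from 35
Insert 2: L from 35 -> L from 8
Insert 57: R from 35 -> L from 77
Insert 83: R from 35 -> R from 77
Insert 40: R from 35 -> L from 77 -> L from 57

In-order: [2, 8, 29, 35, 40, 57, 77, 83]


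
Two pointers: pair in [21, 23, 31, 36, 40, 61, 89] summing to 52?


lo=0(21)+hi=6(89)=110
lo=0(21)+hi=5(61)=82
lo=0(21)+hi=4(40)=61
lo=0(21)+hi=3(36)=57
lo=0(21)+hi=2(31)=52

Yes: 21+31=52


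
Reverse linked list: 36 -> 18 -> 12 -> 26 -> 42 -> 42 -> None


Step 1: curr=36, set curr.next=prev(None) | reversed so far: 36
Step 2: curr=18, set curr.next=prev(36) | reversed so far: 18 -> 36
Step 3: curr=12, set curr.next=prev(18) | reversed so far: 12 -> 18 -> 36
Step 4: curr=26, set curr.next=prev(12) | reversed so far: 26 -> 12 -> 18 -> 36
Step 5: curr=42, set curr.next=prev(26) | reversed so far: 42 -> 26 -> 12 -> 18 -> 36
Step 6: curr=42, set curr.next=prev(42) | reversed so far: 42 -> 42 -> 26 -> 12 -> 18 -> 36

42 -> 42 -> 26 -> 12 -> 18 -> 36 -> None


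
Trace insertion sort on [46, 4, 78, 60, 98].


Initial: [46, 4, 78, 60, 98]
Insert 4: [4, 46, 78, 60, 98]
Insert 78: [4, 46, 78, 60, 98]
Insert 60: [4, 46, 60, 78, 98]
Insert 98: [4, 46, 60, 78, 98]

Sorted: [4, 46, 60, 78, 98]


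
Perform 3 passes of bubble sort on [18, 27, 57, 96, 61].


Initial: [18, 27, 57, 96, 61]
Pass 1: [18, 27, 57, 61, 96] (1 swaps)
Pass 2: [18, 27, 57, 61, 96] (0 swaps)
Pass 3: [18, 27, 57, 61, 96] (0 swaps)

After 3 passes: [18, 27, 57, 61, 96]


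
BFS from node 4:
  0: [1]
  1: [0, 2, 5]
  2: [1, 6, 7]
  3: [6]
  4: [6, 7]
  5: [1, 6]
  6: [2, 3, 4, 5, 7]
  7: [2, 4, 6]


Visit 4, enqueue [6, 7]
Visit 6, enqueue [2, 3, 5]
Visit 7, enqueue []
Visit 2, enqueue [1]
Visit 3, enqueue []
Visit 5, enqueue []
Visit 1, enqueue [0]
Visit 0, enqueue []

BFS order: [4, 6, 7, 2, 3, 5, 1, 0]


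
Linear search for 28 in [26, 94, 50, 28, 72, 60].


i=0: 26!=28
i=1: 94!=28
i=2: 50!=28
i=3: 28==28 found!

Found at 3, 4 comps


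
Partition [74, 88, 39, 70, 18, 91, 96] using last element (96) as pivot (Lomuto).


Pivot: 96
  74 <= 96: advance i (no swap)
  88 <= 96: advance i (no swap)
  39 <= 96: advance i (no swap)
  70 <= 96: advance i (no swap)
  18 <= 96: advance i (no swap)
  91 <= 96: advance i (no swap)
Place pivot at 6: [74, 88, 39, 70, 18, 91, 96]

Partitioned: [74, 88, 39, 70, 18, 91, 96]


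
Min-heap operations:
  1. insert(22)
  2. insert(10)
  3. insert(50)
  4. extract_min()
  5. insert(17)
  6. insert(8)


insert(22) -> [22]
insert(10) -> [10, 22]
insert(50) -> [10, 22, 50]
extract_min()->10, [22, 50]
insert(17) -> [17, 50, 22]
insert(8) -> [8, 17, 22, 50]

Final heap: [8, 17, 22, 50]


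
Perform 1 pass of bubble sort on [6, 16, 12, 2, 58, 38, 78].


Initial: [6, 16, 12, 2, 58, 38, 78]
Pass 1: [6, 12, 2, 16, 38, 58, 78] (3 swaps)

After 1 pass: [6, 12, 2, 16, 38, 58, 78]


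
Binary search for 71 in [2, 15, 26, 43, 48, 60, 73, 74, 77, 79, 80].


Step 1: lo=0, hi=10, mid=5, val=60
Step 2: lo=6, hi=10, mid=8, val=77
Step 3: lo=6, hi=7, mid=6, val=73

Not found


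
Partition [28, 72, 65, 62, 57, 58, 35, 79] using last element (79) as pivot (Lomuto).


Pivot: 79
  28 <= 79: advance i (no swap)
  72 <= 79: advance i (no swap)
  65 <= 79: advance i (no swap)
  62 <= 79: advance i (no swap)
  57 <= 79: advance i (no swap)
  58 <= 79: advance i (no swap)
  35 <= 79: advance i (no swap)
Place pivot at 7: [28, 72, 65, 62, 57, 58, 35, 79]

Partitioned: [28, 72, 65, 62, 57, 58, 35, 79]


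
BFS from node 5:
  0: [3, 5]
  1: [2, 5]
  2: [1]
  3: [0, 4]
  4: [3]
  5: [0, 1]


Visit 5, enqueue [0, 1]
Visit 0, enqueue [3]
Visit 1, enqueue [2]
Visit 3, enqueue [4]
Visit 2, enqueue []
Visit 4, enqueue []

BFS order: [5, 0, 1, 3, 2, 4]


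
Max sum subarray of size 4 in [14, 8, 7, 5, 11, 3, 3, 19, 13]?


[0:4]: 34
[1:5]: 31
[2:6]: 26
[3:7]: 22
[4:8]: 36
[5:9]: 38

Max: 38 at [5:9]


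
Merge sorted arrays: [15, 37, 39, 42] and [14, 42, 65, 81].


Take 14 from B
Take 15 from A
Take 37 from A
Take 39 from A
Take 42 from A

Merged: [14, 15, 37, 39, 42, 42, 65, 81]


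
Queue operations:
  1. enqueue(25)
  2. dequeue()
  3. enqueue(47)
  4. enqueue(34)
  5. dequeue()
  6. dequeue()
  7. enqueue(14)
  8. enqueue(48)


enqueue(25) -> [25]
dequeue()->25, []
enqueue(47) -> [47]
enqueue(34) -> [47, 34]
dequeue()->47, [34]
dequeue()->34, []
enqueue(14) -> [14]
enqueue(48) -> [14, 48]

Final queue: [14, 48]


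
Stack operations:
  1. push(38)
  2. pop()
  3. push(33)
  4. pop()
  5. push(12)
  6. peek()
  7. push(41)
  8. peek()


push(38) -> [38]
pop()->38, []
push(33) -> [33]
pop()->33, []
push(12) -> [12]
peek()->12
push(41) -> [12, 41]
peek()->41

Final stack: [12, 41]


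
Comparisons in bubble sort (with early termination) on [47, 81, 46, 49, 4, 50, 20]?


Algorithm: bubble sort (with early termination)
Input: [47, 81, 46, 49, 4, 50, 20]
Sorted: [4, 20, 46, 47, 49, 50, 81]

21


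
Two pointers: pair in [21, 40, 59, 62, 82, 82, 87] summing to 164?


lo=0(21)+hi=6(87)=108
lo=1(40)+hi=6(87)=127
lo=2(59)+hi=6(87)=146
lo=3(62)+hi=6(87)=149
lo=4(82)+hi=6(87)=169
lo=4(82)+hi=5(82)=164

Yes: 82+82=164


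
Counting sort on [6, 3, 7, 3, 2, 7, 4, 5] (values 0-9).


Input: [6, 3, 7, 3, 2, 7, 4, 5]
Counts: [0, 0, 1, 2, 1, 1, 1, 2, 0, 0]

Sorted: [2, 3, 3, 4, 5, 6, 7, 7]


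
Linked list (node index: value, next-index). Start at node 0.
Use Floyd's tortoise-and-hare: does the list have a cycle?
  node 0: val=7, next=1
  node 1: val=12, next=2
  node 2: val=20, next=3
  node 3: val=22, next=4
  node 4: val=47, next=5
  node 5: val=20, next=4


Floyd's tortoise (slow, +1) and hare (fast, +2):
  init: slow=0, fast=0
  step 1: slow=1, fast=2
  step 2: slow=2, fast=4
  step 3: slow=3, fast=4
  step 4: slow=4, fast=4
  slow == fast at node 4: cycle detected

Cycle: yes


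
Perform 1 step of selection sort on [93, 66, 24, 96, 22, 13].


Initial: [93, 66, 24, 96, 22, 13]
Step 1: min=13 at 5
  Swap: [13, 66, 24, 96, 22, 93]

After 1 step: [13, 66, 24, 96, 22, 93]


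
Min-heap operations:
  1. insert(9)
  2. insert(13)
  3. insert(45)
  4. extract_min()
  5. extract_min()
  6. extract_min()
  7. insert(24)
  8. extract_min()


insert(9) -> [9]
insert(13) -> [9, 13]
insert(45) -> [9, 13, 45]
extract_min()->9, [13, 45]
extract_min()->13, [45]
extract_min()->45, []
insert(24) -> [24]
extract_min()->24, []

Final heap: []


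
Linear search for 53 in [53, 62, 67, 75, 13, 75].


i=0: 53==53 found!

Found at 0, 1 comps


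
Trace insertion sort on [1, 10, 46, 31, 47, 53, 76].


Initial: [1, 10, 46, 31, 47, 53, 76]
Insert 10: [1, 10, 46, 31, 47, 53, 76]
Insert 46: [1, 10, 46, 31, 47, 53, 76]
Insert 31: [1, 10, 31, 46, 47, 53, 76]
Insert 47: [1, 10, 31, 46, 47, 53, 76]
Insert 53: [1, 10, 31, 46, 47, 53, 76]
Insert 76: [1, 10, 31, 46, 47, 53, 76]

Sorted: [1, 10, 31, 46, 47, 53, 76]


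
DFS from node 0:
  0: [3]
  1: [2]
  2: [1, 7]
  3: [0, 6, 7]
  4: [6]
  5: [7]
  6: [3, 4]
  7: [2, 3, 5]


Visit 0, push [3]
Visit 3, push [7, 6]
Visit 6, push [4]
Visit 4, push []
Visit 7, push [5, 2]
Visit 2, push [1]
Visit 1, push []
Visit 5, push []

DFS order: [0, 3, 6, 4, 7, 2, 1, 5]


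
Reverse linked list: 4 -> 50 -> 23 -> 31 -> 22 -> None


Step 1: curr=4, set curr.next=prev(None) | reversed so far: 4
Step 2: curr=50, set curr.next=prev(4) | reversed so far: 50 -> 4
Step 3: curr=23, set curr.next=prev(50) | reversed so far: 23 -> 50 -> 4
Step 4: curr=31, set curr.next=prev(23) | reversed so far: 31 -> 23 -> 50 -> 4
Step 5: curr=22, set curr.next=prev(31) | reversed so far: 22 -> 31 -> 23 -> 50 -> 4

22 -> 31 -> 23 -> 50 -> 4 -> None


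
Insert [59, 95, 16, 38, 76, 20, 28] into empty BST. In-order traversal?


Insert 59: root
Insert 95: R from 59
Insert 16: L from 59
Insert 38: L from 59 -> R from 16
Insert 76: R from 59 -> L from 95
Insert 20: L from 59 -> R from 16 -> L from 38
Insert 28: L from 59 -> R from 16 -> L from 38 -> R from 20

In-order: [16, 20, 28, 38, 59, 76, 95]


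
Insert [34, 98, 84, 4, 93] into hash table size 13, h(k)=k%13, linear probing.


Insert 34: h=8 -> slot 8
Insert 98: h=7 -> slot 7
Insert 84: h=6 -> slot 6
Insert 4: h=4 -> slot 4
Insert 93: h=2 -> slot 2

Table: [None, None, 93, None, 4, None, 84, 98, 34, None, None, None, None]


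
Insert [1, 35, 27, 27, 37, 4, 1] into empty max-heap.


Insert 1: [1]
Insert 35: [35, 1]
Insert 27: [35, 1, 27]
Insert 27: [35, 27, 27, 1]
Insert 37: [37, 35, 27, 1, 27]
Insert 4: [37, 35, 27, 1, 27, 4]
Insert 1: [37, 35, 27, 1, 27, 4, 1]

Final heap: [37, 35, 27, 1, 27, 4, 1]


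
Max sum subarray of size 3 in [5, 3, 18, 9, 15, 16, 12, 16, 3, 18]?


[0:3]: 26
[1:4]: 30
[2:5]: 42
[3:6]: 40
[4:7]: 43
[5:8]: 44
[6:9]: 31
[7:10]: 37

Max: 44 at [5:8]


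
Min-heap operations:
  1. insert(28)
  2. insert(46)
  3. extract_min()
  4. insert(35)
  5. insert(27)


insert(28) -> [28]
insert(46) -> [28, 46]
extract_min()->28, [46]
insert(35) -> [35, 46]
insert(27) -> [27, 46, 35]

Final heap: [27, 46, 35]


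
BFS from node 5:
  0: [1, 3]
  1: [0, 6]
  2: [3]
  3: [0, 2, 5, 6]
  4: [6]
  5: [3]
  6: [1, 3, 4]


Visit 5, enqueue [3]
Visit 3, enqueue [0, 2, 6]
Visit 0, enqueue [1]
Visit 2, enqueue []
Visit 6, enqueue [4]
Visit 1, enqueue []
Visit 4, enqueue []

BFS order: [5, 3, 0, 2, 6, 1, 4]


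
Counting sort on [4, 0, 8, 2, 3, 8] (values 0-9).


Input: [4, 0, 8, 2, 3, 8]
Counts: [1, 0, 1, 1, 1, 0, 0, 0, 2, 0]

Sorted: [0, 2, 3, 4, 8, 8]


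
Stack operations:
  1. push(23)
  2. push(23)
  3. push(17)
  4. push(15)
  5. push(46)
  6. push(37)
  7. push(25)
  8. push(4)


push(23) -> [23]
push(23) -> [23, 23]
push(17) -> [23, 23, 17]
push(15) -> [23, 23, 17, 15]
push(46) -> [23, 23, 17, 15, 46]
push(37) -> [23, 23, 17, 15, 46, 37]
push(25) -> [23, 23, 17, 15, 46, 37, 25]
push(4) -> [23, 23, 17, 15, 46, 37, 25, 4]

Final stack: [23, 23, 17, 15, 46, 37, 25, 4]


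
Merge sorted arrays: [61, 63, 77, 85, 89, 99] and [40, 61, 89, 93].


Take 40 from B
Take 61 from A
Take 61 from B
Take 63 from A
Take 77 from A
Take 85 from A
Take 89 from A
Take 89 from B
Take 93 from B

Merged: [40, 61, 61, 63, 77, 85, 89, 89, 93, 99]


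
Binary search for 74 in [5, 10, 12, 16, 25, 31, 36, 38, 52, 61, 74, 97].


Step 1: lo=0, hi=11, mid=5, val=31
Step 2: lo=6, hi=11, mid=8, val=52
Step 3: lo=9, hi=11, mid=10, val=74

Found at index 10


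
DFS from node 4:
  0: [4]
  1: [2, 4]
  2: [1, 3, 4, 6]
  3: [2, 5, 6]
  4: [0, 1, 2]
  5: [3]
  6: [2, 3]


Visit 4, push [2, 1, 0]
Visit 0, push []
Visit 1, push [2]
Visit 2, push [6, 3]
Visit 3, push [6, 5]
Visit 5, push []
Visit 6, push []

DFS order: [4, 0, 1, 2, 3, 5, 6]


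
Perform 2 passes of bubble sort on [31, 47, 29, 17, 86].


Initial: [31, 47, 29, 17, 86]
Pass 1: [31, 29, 17, 47, 86] (2 swaps)
Pass 2: [29, 17, 31, 47, 86] (2 swaps)

After 2 passes: [29, 17, 31, 47, 86]


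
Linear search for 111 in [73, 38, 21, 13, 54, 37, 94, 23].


i=0: 73!=111
i=1: 38!=111
i=2: 21!=111
i=3: 13!=111
i=4: 54!=111
i=5: 37!=111
i=6: 94!=111
i=7: 23!=111

Not found, 8 comps


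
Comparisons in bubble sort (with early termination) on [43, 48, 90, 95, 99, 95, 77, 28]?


Algorithm: bubble sort (with early termination)
Input: [43, 48, 90, 95, 99, 95, 77, 28]
Sorted: [28, 43, 48, 77, 90, 95, 95, 99]

28


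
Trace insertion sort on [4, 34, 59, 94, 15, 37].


Initial: [4, 34, 59, 94, 15, 37]
Insert 34: [4, 34, 59, 94, 15, 37]
Insert 59: [4, 34, 59, 94, 15, 37]
Insert 94: [4, 34, 59, 94, 15, 37]
Insert 15: [4, 15, 34, 59, 94, 37]
Insert 37: [4, 15, 34, 37, 59, 94]

Sorted: [4, 15, 34, 37, 59, 94]


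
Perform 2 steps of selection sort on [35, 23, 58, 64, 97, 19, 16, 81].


Initial: [35, 23, 58, 64, 97, 19, 16, 81]
Step 1: min=16 at 6
  Swap: [16, 23, 58, 64, 97, 19, 35, 81]
Step 2: min=19 at 5
  Swap: [16, 19, 58, 64, 97, 23, 35, 81]

After 2 steps: [16, 19, 58, 64, 97, 23, 35, 81]


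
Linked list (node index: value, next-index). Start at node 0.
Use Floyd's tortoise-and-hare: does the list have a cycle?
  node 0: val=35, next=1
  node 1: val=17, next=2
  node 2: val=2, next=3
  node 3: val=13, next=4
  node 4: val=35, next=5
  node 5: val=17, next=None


Floyd's tortoise (slow, +1) and hare (fast, +2):
  init: slow=0, fast=0
  step 1: slow=1, fast=2
  step 2: slow=2, fast=4
  step 3: fast 4->5->None, no cycle

Cycle: no


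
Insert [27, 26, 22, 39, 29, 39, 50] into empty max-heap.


Insert 27: [27]
Insert 26: [27, 26]
Insert 22: [27, 26, 22]
Insert 39: [39, 27, 22, 26]
Insert 29: [39, 29, 22, 26, 27]
Insert 39: [39, 29, 39, 26, 27, 22]
Insert 50: [50, 29, 39, 26, 27, 22, 39]

Final heap: [50, 29, 39, 26, 27, 22, 39]


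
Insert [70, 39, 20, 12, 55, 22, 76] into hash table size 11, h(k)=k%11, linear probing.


Insert 70: h=4 -> slot 4
Insert 39: h=6 -> slot 6
Insert 20: h=9 -> slot 9
Insert 12: h=1 -> slot 1
Insert 55: h=0 -> slot 0
Insert 22: h=0, 2 probes -> slot 2
Insert 76: h=10 -> slot 10

Table: [55, 12, 22, None, 70, None, 39, None, None, 20, 76]


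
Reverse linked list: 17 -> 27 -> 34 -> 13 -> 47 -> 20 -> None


Step 1: curr=17, set curr.next=prev(None) | reversed so far: 17
Step 2: curr=27, set curr.next=prev(17) | reversed so far: 27 -> 17
Step 3: curr=34, set curr.next=prev(27) | reversed so far: 34 -> 27 -> 17
Step 4: curr=13, set curr.next=prev(34) | reversed so far: 13 -> 34 -> 27 -> 17
Step 5: curr=47, set curr.next=prev(13) | reversed so far: 47 -> 13 -> 34 -> 27 -> 17
Step 6: curr=20, set curr.next=prev(47) | reversed so far: 20 -> 47 -> 13 -> 34 -> 27 -> 17

20 -> 47 -> 13 -> 34 -> 27 -> 17 -> None


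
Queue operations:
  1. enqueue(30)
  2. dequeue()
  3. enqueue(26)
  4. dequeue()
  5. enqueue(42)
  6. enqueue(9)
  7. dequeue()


enqueue(30) -> [30]
dequeue()->30, []
enqueue(26) -> [26]
dequeue()->26, []
enqueue(42) -> [42]
enqueue(9) -> [42, 9]
dequeue()->42, [9]

Final queue: [9]


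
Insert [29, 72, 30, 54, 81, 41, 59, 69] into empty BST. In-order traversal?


Insert 29: root
Insert 72: R from 29
Insert 30: R from 29 -> L from 72
Insert 54: R from 29 -> L from 72 -> R from 30
Insert 81: R from 29 -> R from 72
Insert 41: R from 29 -> L from 72 -> R from 30 -> L from 54
Insert 59: R from 29 -> L from 72 -> R from 30 -> R from 54
Insert 69: R from 29 -> L from 72 -> R from 30 -> R from 54 -> R from 59

In-order: [29, 30, 41, 54, 59, 69, 72, 81]


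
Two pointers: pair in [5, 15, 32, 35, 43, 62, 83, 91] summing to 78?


lo=0(5)+hi=7(91)=96
lo=0(5)+hi=6(83)=88
lo=0(5)+hi=5(62)=67
lo=1(15)+hi=5(62)=77
lo=2(32)+hi=5(62)=94
lo=2(32)+hi=4(43)=75
lo=3(35)+hi=4(43)=78

Yes: 35+43=78


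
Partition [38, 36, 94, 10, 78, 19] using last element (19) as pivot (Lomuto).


Pivot: 19
  10 <= 19: swap -> [10, 36, 94, 38, 78, 19]
Place pivot at 1: [10, 19, 94, 38, 78, 36]

Partitioned: [10, 19, 94, 38, 78, 36]


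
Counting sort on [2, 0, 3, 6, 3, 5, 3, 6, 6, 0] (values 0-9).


Input: [2, 0, 3, 6, 3, 5, 3, 6, 6, 0]
Counts: [2, 0, 1, 3, 0, 1, 3, 0, 0, 0]

Sorted: [0, 0, 2, 3, 3, 3, 5, 6, 6, 6]


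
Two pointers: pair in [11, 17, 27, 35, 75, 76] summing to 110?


lo=0(11)+hi=5(76)=87
lo=1(17)+hi=5(76)=93
lo=2(27)+hi=5(76)=103
lo=3(35)+hi=5(76)=111
lo=3(35)+hi=4(75)=110

Yes: 35+75=110


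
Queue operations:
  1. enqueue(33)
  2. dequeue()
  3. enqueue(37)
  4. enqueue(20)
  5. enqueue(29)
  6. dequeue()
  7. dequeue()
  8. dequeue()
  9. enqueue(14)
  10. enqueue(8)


enqueue(33) -> [33]
dequeue()->33, []
enqueue(37) -> [37]
enqueue(20) -> [37, 20]
enqueue(29) -> [37, 20, 29]
dequeue()->37, [20, 29]
dequeue()->20, [29]
dequeue()->29, []
enqueue(14) -> [14]
enqueue(8) -> [14, 8]

Final queue: [14, 8]


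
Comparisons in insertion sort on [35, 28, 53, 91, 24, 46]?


Algorithm: insertion sort
Input: [35, 28, 53, 91, 24, 46]
Sorted: [24, 28, 35, 46, 53, 91]

10


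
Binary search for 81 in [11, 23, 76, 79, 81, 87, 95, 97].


Step 1: lo=0, hi=7, mid=3, val=79
Step 2: lo=4, hi=7, mid=5, val=87
Step 3: lo=4, hi=4, mid=4, val=81

Found at index 4


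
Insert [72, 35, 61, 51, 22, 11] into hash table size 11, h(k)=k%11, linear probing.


Insert 72: h=6 -> slot 6
Insert 35: h=2 -> slot 2
Insert 61: h=6, 1 probes -> slot 7
Insert 51: h=7, 1 probes -> slot 8
Insert 22: h=0 -> slot 0
Insert 11: h=0, 1 probes -> slot 1

Table: [22, 11, 35, None, None, None, 72, 61, 51, None, None]


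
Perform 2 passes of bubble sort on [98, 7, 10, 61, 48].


Initial: [98, 7, 10, 61, 48]
Pass 1: [7, 10, 61, 48, 98] (4 swaps)
Pass 2: [7, 10, 48, 61, 98] (1 swaps)

After 2 passes: [7, 10, 48, 61, 98]


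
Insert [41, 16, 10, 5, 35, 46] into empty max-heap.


Insert 41: [41]
Insert 16: [41, 16]
Insert 10: [41, 16, 10]
Insert 5: [41, 16, 10, 5]
Insert 35: [41, 35, 10, 5, 16]
Insert 46: [46, 35, 41, 5, 16, 10]

Final heap: [46, 35, 41, 5, 16, 10]


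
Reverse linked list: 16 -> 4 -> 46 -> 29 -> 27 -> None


Step 1: curr=16, set curr.next=prev(None) | reversed so far: 16
Step 2: curr=4, set curr.next=prev(16) | reversed so far: 4 -> 16
Step 3: curr=46, set curr.next=prev(4) | reversed so far: 46 -> 4 -> 16
Step 4: curr=29, set curr.next=prev(46) | reversed so far: 29 -> 46 -> 4 -> 16
Step 5: curr=27, set curr.next=prev(29) | reversed so far: 27 -> 29 -> 46 -> 4 -> 16

27 -> 29 -> 46 -> 4 -> 16 -> None


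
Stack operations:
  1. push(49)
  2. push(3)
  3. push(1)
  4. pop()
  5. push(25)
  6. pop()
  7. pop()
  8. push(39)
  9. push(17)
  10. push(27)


push(49) -> [49]
push(3) -> [49, 3]
push(1) -> [49, 3, 1]
pop()->1, [49, 3]
push(25) -> [49, 3, 25]
pop()->25, [49, 3]
pop()->3, [49]
push(39) -> [49, 39]
push(17) -> [49, 39, 17]
push(27) -> [49, 39, 17, 27]

Final stack: [49, 39, 17, 27]


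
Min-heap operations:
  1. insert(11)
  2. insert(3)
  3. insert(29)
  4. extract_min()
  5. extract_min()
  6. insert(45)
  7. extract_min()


insert(11) -> [11]
insert(3) -> [3, 11]
insert(29) -> [3, 11, 29]
extract_min()->3, [11, 29]
extract_min()->11, [29]
insert(45) -> [29, 45]
extract_min()->29, [45]

Final heap: [45]


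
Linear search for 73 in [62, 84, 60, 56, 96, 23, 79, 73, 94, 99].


i=0: 62!=73
i=1: 84!=73
i=2: 60!=73
i=3: 56!=73
i=4: 96!=73
i=5: 23!=73
i=6: 79!=73
i=7: 73==73 found!

Found at 7, 8 comps


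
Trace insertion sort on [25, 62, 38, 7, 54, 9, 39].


Initial: [25, 62, 38, 7, 54, 9, 39]
Insert 62: [25, 62, 38, 7, 54, 9, 39]
Insert 38: [25, 38, 62, 7, 54, 9, 39]
Insert 7: [7, 25, 38, 62, 54, 9, 39]
Insert 54: [7, 25, 38, 54, 62, 9, 39]
Insert 9: [7, 9, 25, 38, 54, 62, 39]
Insert 39: [7, 9, 25, 38, 39, 54, 62]

Sorted: [7, 9, 25, 38, 39, 54, 62]


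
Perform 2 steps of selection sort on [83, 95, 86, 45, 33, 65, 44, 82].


Initial: [83, 95, 86, 45, 33, 65, 44, 82]
Step 1: min=33 at 4
  Swap: [33, 95, 86, 45, 83, 65, 44, 82]
Step 2: min=44 at 6
  Swap: [33, 44, 86, 45, 83, 65, 95, 82]

After 2 steps: [33, 44, 86, 45, 83, 65, 95, 82]


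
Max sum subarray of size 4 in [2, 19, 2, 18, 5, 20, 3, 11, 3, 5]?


[0:4]: 41
[1:5]: 44
[2:6]: 45
[3:7]: 46
[4:8]: 39
[5:9]: 37
[6:10]: 22

Max: 46 at [3:7]


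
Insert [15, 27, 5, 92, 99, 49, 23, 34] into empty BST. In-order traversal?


Insert 15: root
Insert 27: R from 15
Insert 5: L from 15
Insert 92: R from 15 -> R from 27
Insert 99: R from 15 -> R from 27 -> R from 92
Insert 49: R from 15 -> R from 27 -> L from 92
Insert 23: R from 15 -> L from 27
Insert 34: R from 15 -> R from 27 -> L from 92 -> L from 49

In-order: [5, 15, 23, 27, 34, 49, 92, 99]


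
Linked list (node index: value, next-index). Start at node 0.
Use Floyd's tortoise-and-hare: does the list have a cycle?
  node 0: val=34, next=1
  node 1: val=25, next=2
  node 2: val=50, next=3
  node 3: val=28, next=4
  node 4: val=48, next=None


Floyd's tortoise (slow, +1) and hare (fast, +2):
  init: slow=0, fast=0
  step 1: slow=1, fast=2
  step 2: slow=2, fast=4
  step 3: fast -> None, no cycle

Cycle: no


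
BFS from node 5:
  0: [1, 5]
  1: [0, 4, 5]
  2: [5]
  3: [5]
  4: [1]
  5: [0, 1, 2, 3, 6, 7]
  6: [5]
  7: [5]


Visit 5, enqueue [0, 1, 2, 3, 6, 7]
Visit 0, enqueue []
Visit 1, enqueue [4]
Visit 2, enqueue []
Visit 3, enqueue []
Visit 6, enqueue []
Visit 7, enqueue []
Visit 4, enqueue []

BFS order: [5, 0, 1, 2, 3, 6, 7, 4]


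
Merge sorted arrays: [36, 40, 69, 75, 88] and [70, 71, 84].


Take 36 from A
Take 40 from A
Take 69 from A
Take 70 from B
Take 71 from B
Take 75 from A
Take 84 from B

Merged: [36, 40, 69, 70, 71, 75, 84, 88]


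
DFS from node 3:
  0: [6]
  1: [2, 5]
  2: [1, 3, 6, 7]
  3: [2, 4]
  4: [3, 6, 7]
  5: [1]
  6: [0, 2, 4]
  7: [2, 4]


Visit 3, push [4, 2]
Visit 2, push [7, 6, 1]
Visit 1, push [5]
Visit 5, push []
Visit 6, push [4, 0]
Visit 0, push []
Visit 4, push [7]
Visit 7, push []

DFS order: [3, 2, 1, 5, 6, 0, 4, 7]


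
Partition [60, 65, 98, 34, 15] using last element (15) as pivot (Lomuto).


Pivot: 15
Place pivot at 0: [15, 65, 98, 34, 60]

Partitioned: [15, 65, 98, 34, 60]


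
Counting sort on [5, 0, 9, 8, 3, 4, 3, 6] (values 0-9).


Input: [5, 0, 9, 8, 3, 4, 3, 6]
Counts: [1, 0, 0, 2, 1, 1, 1, 0, 1, 1]

Sorted: [0, 3, 3, 4, 5, 6, 8, 9]


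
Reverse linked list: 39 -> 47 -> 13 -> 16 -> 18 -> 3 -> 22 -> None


Step 1: curr=39, set curr.next=prev(None) | reversed so far: 39
Step 2: curr=47, set curr.next=prev(39) | reversed so far: 47 -> 39
Step 3: curr=13, set curr.next=prev(47) | reversed so far: 13 -> 47 -> 39
Step 4: curr=16, set curr.next=prev(13) | reversed so far: 16 -> 13 -> 47 -> 39
Step 5: curr=18, set curr.next=prev(16) | reversed so far: 18 -> 16 -> 13 -> 47 -> 39
Step 6: curr=3, set curr.next=prev(18) | reversed so far: 3 -> 18 -> 16 -> 13 -> 47 -> 39
Step 7: curr=22, set curr.next=prev(3) | reversed so far: 22 -> 3 -> 18 -> 16 -> 13 -> 47 -> 39

22 -> 3 -> 18 -> 16 -> 13 -> 47 -> 39 -> None


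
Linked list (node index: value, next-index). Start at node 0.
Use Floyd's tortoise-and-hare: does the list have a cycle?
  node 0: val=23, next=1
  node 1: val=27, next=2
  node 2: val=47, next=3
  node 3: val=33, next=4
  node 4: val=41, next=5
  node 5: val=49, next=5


Floyd's tortoise (slow, +1) and hare (fast, +2):
  init: slow=0, fast=0
  step 1: slow=1, fast=2
  step 2: slow=2, fast=4
  step 3: slow=3, fast=5
  step 4: slow=4, fast=5
  step 5: slow=5, fast=5
  slow == fast at node 5: cycle detected

Cycle: yes


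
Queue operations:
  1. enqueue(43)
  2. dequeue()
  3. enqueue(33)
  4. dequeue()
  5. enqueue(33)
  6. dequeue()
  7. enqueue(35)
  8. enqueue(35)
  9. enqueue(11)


enqueue(43) -> [43]
dequeue()->43, []
enqueue(33) -> [33]
dequeue()->33, []
enqueue(33) -> [33]
dequeue()->33, []
enqueue(35) -> [35]
enqueue(35) -> [35, 35]
enqueue(11) -> [35, 35, 11]

Final queue: [35, 35, 11]


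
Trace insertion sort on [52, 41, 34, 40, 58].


Initial: [52, 41, 34, 40, 58]
Insert 41: [41, 52, 34, 40, 58]
Insert 34: [34, 41, 52, 40, 58]
Insert 40: [34, 40, 41, 52, 58]
Insert 58: [34, 40, 41, 52, 58]

Sorted: [34, 40, 41, 52, 58]


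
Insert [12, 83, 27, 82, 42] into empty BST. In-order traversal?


Insert 12: root
Insert 83: R from 12
Insert 27: R from 12 -> L from 83
Insert 82: R from 12 -> L from 83 -> R from 27
Insert 42: R from 12 -> L from 83 -> R from 27 -> L from 82

In-order: [12, 27, 42, 82, 83]


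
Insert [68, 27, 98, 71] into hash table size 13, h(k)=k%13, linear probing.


Insert 68: h=3 -> slot 3
Insert 27: h=1 -> slot 1
Insert 98: h=7 -> slot 7
Insert 71: h=6 -> slot 6

Table: [None, 27, None, 68, None, None, 71, 98, None, None, None, None, None]


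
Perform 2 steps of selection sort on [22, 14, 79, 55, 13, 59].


Initial: [22, 14, 79, 55, 13, 59]
Step 1: min=13 at 4
  Swap: [13, 14, 79, 55, 22, 59]
Step 2: min=14 at 1
  Swap: [13, 14, 79, 55, 22, 59]

After 2 steps: [13, 14, 79, 55, 22, 59]


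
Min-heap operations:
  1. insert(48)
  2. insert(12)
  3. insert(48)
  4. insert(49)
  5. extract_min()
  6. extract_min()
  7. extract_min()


insert(48) -> [48]
insert(12) -> [12, 48]
insert(48) -> [12, 48, 48]
insert(49) -> [12, 48, 48, 49]
extract_min()->12, [48, 48, 49]
extract_min()->48, [48, 49]
extract_min()->48, [49]

Final heap: [49]


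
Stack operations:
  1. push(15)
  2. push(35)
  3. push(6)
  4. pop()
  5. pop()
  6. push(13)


push(15) -> [15]
push(35) -> [15, 35]
push(6) -> [15, 35, 6]
pop()->6, [15, 35]
pop()->35, [15]
push(13) -> [15, 13]

Final stack: [15, 13]


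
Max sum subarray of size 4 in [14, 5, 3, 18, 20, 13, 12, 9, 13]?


[0:4]: 40
[1:5]: 46
[2:6]: 54
[3:7]: 63
[4:8]: 54
[5:9]: 47

Max: 63 at [3:7]


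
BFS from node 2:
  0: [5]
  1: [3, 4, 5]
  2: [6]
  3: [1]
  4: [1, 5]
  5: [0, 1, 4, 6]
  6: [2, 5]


Visit 2, enqueue [6]
Visit 6, enqueue [5]
Visit 5, enqueue [0, 1, 4]
Visit 0, enqueue []
Visit 1, enqueue [3]
Visit 4, enqueue []
Visit 3, enqueue []

BFS order: [2, 6, 5, 0, 1, 4, 3]


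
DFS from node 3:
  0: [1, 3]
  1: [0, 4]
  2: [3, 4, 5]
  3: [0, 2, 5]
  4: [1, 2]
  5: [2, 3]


Visit 3, push [5, 2, 0]
Visit 0, push [1]
Visit 1, push [4]
Visit 4, push [2]
Visit 2, push [5]
Visit 5, push []

DFS order: [3, 0, 1, 4, 2, 5]


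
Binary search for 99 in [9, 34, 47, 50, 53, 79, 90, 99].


Step 1: lo=0, hi=7, mid=3, val=50
Step 2: lo=4, hi=7, mid=5, val=79
Step 3: lo=6, hi=7, mid=6, val=90
Step 4: lo=7, hi=7, mid=7, val=99

Found at index 7


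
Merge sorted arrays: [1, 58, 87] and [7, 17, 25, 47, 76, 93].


Take 1 from A
Take 7 from B
Take 17 from B
Take 25 from B
Take 47 from B
Take 58 from A
Take 76 from B
Take 87 from A

Merged: [1, 7, 17, 25, 47, 58, 76, 87, 93]


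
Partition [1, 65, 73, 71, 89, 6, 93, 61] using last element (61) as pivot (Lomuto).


Pivot: 61
  1 <= 61: advance i (no swap)
  6 <= 61: swap -> [1, 6, 73, 71, 89, 65, 93, 61]
Place pivot at 2: [1, 6, 61, 71, 89, 65, 93, 73]

Partitioned: [1, 6, 61, 71, 89, 65, 93, 73]


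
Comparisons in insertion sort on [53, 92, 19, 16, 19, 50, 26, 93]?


Algorithm: insertion sort
Input: [53, 92, 19, 16, 19, 50, 26, 93]
Sorted: [16, 19, 19, 26, 50, 53, 92, 93]

17


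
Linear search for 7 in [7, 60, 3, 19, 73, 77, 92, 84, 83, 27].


i=0: 7==7 found!

Found at 0, 1 comps


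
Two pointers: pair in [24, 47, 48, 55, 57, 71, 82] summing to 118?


lo=0(24)+hi=6(82)=106
lo=1(47)+hi=6(82)=129
lo=1(47)+hi=5(71)=118

Yes: 47+71=118


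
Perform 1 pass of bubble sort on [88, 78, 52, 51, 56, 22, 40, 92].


Initial: [88, 78, 52, 51, 56, 22, 40, 92]
Pass 1: [78, 52, 51, 56, 22, 40, 88, 92] (6 swaps)

After 1 pass: [78, 52, 51, 56, 22, 40, 88, 92]


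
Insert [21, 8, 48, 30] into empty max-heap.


Insert 21: [21]
Insert 8: [21, 8]
Insert 48: [48, 8, 21]
Insert 30: [48, 30, 21, 8]

Final heap: [48, 30, 21, 8]


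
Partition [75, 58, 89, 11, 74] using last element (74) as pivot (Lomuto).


Pivot: 74
  58 <= 74: swap -> [58, 75, 89, 11, 74]
  11 <= 74: swap -> [58, 11, 89, 75, 74]
Place pivot at 2: [58, 11, 74, 75, 89]

Partitioned: [58, 11, 74, 75, 89]
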